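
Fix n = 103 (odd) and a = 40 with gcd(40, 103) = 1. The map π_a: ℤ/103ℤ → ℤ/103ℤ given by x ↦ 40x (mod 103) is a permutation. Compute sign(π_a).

Trace 7: π^k(7) = [7, 74, 76, 53, 60, 31, 4] for k=0..6.
The orbit structure of x ↦ 40x mod 103: 2 orbits of sizes [102, 1].
Σ(ℓ_i−1) = 103−2 = 101; sign = (−1)^101 = -1.

-1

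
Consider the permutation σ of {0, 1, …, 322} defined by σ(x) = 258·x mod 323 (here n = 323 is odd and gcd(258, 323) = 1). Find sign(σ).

-1

Start at x=20: 20 → 315 → 197 → 115 → 277 → 83 → 96 → … (one orbit).
Cycle type of π: 48×6 + 16 + 3×6 + 1; total 14 cycles.
n − c = 323 − 14 = 309; sign = (−1)^309 = -1.
The Jacobi symbol (258|323) = -1 (Zolotarev) agrees.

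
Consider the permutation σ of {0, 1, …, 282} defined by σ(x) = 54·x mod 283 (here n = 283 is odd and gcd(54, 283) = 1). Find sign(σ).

Trace 60: π^k(60) = [60, 127, 66, 168, 16, 15, 244] for k=0..6.
Cycle lengths of π_54 on ℤ/283ℤ: [47, 47, 47, 47, 47, 47, 1]; 7 cycles in total.
With 7 cycles on 283 points, sign = (−1)^{283−7} = +1.

+1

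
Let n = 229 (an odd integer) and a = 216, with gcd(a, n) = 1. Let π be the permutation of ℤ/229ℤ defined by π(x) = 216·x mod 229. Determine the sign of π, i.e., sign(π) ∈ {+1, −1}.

-1

Trace 121: π^k(121) = [121, 30, 68, 32, 42, 141, 228] for k=0..6.
Decompose π into cycles: lengths [76, 76, 76, 1] (4 cycles, including the fixed point 0).
With 4 cycles on 229 points, sign = (−1)^{229−4} = -1.
Zolotarev: (216|229) = -1, matching the cycle-count sign.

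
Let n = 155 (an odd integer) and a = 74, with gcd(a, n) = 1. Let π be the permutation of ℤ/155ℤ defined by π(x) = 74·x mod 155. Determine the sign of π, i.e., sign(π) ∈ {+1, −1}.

Start at x=101: 101 → 34 → 36 → 29 → 131 → 84 → 16 → … (one orbit).
The orbit structure of x ↦ 74x mod 155: 8 orbits of sizes [30, 30, 30, 30, 30, 2, 2, 1].
sign(π) = (−1)^{n − #cycles} = (−1)^{155−8} = (−1)^147 = -1.

-1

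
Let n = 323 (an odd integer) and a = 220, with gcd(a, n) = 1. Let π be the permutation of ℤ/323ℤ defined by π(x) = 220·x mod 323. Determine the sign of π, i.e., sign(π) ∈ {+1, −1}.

Start at x=305: 305 → 239 → 254 → 1 → 220 → 273 → 305 (one orbit).
Cycle lengths of π_220 on ℤ/323ℤ: [6, 6, 6, 6, 6, 6, 6, 6, 6, 6, 6, 6, 6, 6, 6, 6, 6, 6, 6, 6, 6, 6, 6, 6, 6, 6, 6, 6, 6, 6, 6, 6, 6, 6, 6, 6, 6, 6, 6, 6, 6, 6, 6, 6, 6, 6, 6, 6, 3, 3, 3, 3, 3, 3, 2, 2, 2, 2, 2, 2, 2, 2, 1]; 63 cycles in total.
sign(π) = (−1)^{n − #cycles} = (−1)^{323−63} = (−1)^260 = +1.
The Jacobi symbol (220|323) = +1 (Zolotarev) agrees.

+1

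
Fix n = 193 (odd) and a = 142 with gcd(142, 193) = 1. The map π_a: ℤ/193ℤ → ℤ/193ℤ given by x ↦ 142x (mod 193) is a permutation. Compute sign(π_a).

-1

Start at x=169: 169 → 66 → 108 → 89 → 93 → 82 → 64 → … (one orbit).
π_142 has 2 disjoint cycles with lengths [192, 1] on {0,…,192}.
sign(π) = (−1)^{n − #cycles} = (−1)^{193−2} = (−1)^191 = -1.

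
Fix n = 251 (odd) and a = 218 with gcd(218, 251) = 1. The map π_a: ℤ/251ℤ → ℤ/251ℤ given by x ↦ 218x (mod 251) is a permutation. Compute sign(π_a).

+1

Orbit of 75 under x↦218x: [75, 35, 100, 214, 217, 118, 122]… (length divides ord_251(218)).
Decompose π into cycles: lengths [125, 125, 1] (3 cycles, including the fixed point 0).
n − c = 251 − 3 = 248; sign = (−1)^248 = +1.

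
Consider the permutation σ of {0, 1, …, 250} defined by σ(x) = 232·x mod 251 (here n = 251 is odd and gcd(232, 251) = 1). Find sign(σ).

Start at x=35: 35 → 88 → 85 → 142 → 63 → 58 → 153 → … (one orbit).
Cycle type of π: 125×2 + 1; total 3 cycles.
3 cycles on 251: each ℓ→(−1)^(ℓ−1), product (−1)^248 = +1.
Via Zolotarev, sign(π_{232}) = (232|251) = +1.

+1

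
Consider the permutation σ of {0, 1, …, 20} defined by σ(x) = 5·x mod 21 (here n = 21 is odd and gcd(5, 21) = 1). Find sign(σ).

+1

Start at x=17: 17 → 1 → 5 → 4 → 20 → 16 → 17 (one orbit).
5 cycles of lengths [6, 6, 6, 2, 1].
Σ(ℓ_i−1) = 21−5 = 16; sign = (−1)^16 = +1.
(5|21)_J = +1 (Zolotarev's lemma cross-check).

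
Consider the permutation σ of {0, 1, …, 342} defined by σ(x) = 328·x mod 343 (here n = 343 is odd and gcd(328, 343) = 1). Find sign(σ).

Start at x=274: 274 → 6 → 253 → 321 → 330 → 195 → 162 → … (one orbit).
10 cycles of lengths [98, 98, 98, 14, 14, 14, 2, 2, 2, 1].
With 10 cycles on 343 points, sign = (−1)^{343−10} = -1.
The Jacobi symbol (328|343) = -1 (Zolotarev) agrees.

-1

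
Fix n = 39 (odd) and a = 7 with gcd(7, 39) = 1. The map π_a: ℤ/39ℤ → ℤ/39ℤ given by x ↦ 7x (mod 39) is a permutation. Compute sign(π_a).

Trace 34: π^k(34) = [34, 4, 28, 1, 7, 10, 31] for k=0..6.
Cycle lengths of π_7 on ℤ/39ℤ: [12, 12, 12, 1, 1, 1]; 6 cycles in total.
6 cycles on 39: each ℓ→(−1)^(ℓ−1), product (−1)^33 = -1.

-1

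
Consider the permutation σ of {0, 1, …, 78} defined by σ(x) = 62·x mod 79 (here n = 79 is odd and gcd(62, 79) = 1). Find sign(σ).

+1

Start at x=38: 38 → 65 → 1 → 62 → 52 → 64 → 18 → … (one orbit).
Cycle type of π: 13×6 + 1; total 7 cycles.
79 − 7 = 72 transpositions; sign(π) = (−1)^72 = +1.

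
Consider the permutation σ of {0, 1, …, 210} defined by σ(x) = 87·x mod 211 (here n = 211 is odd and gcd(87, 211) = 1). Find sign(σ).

Orbit of 25 under x↦87x: [25, 65, 169, 144, 79, 121, 188]… (length divides ord_211(87)).
The orbit structure of x ↦ 87x mod 211: 7 orbits of sizes [35, 35, 35, 35, 35, 35, 1].
Σ(ℓ_i−1) = 211−7 = 204; sign = (−1)^204 = +1.
(87|211)_J = +1 (Zolotarev's lemma cross-check).

+1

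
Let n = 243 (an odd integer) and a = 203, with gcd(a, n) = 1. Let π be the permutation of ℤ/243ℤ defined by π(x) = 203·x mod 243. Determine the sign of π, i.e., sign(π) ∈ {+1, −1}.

-1

Trace 104: π^k(104) = [104, 214, 188, 13, 209, 145, 32] for k=0..6.
Decompose π into cycles: lengths [162, 54, 18, 6, 2, 1] (6 cycles, including the fixed point 0).
243 − 6 = 237 transpositions; sign(π) = (−1)^237 = -1.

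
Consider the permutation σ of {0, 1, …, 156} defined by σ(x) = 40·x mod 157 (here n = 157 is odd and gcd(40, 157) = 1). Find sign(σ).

+1

Start at x=16: 16 → 12 → 9 → 46 → 113 → 124 → 93 → … (one orbit).
Cycle lengths of π_40 on ℤ/157ℤ: [39, 39, 39, 39, 1]; 5 cycles in total.
With 5 cycles on 157 points, sign = (−1)^{157−5} = +1.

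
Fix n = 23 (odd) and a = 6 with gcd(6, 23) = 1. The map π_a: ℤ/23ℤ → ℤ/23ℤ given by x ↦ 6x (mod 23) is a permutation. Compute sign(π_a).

Start at x=12: 12 → 3 → 18 → 16 → 4 → 1 → 6 → … (one orbit).
Cycle type of π: 11×2 + 1; total 3 cycles.
23 − 3 = 20 transpositions; sign(π) = (−1)^20 = +1.
Zolotarev: (6|23) = +1, matching the cycle-count sign.

+1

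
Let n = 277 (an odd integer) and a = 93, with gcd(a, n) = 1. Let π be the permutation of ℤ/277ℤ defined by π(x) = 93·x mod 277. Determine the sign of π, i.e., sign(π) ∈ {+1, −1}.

-1

Trace 93: π^k(93) = [93, 62, 226, 243, 162, 108, 72] for k=0..6.
2 cycles of lengths [276, 1].
sign(π) = (−1)^{n − #cycles} = (−1)^{277−2} = (−1)^275 = -1.
Check: (93/277) = -1 by Zolotarev.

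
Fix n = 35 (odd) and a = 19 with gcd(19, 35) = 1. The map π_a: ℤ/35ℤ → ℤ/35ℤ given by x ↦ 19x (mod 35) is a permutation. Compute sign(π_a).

-1

Trace 11: π^k(11) = [11, 34, 16, 24, 1, 19] for k=0..5.
π_19 has 8 disjoint cycles with lengths [6, 6, 6, 6, 6, 2, 2, 1] on {0,…,34}.
With 8 cycles on 35 points, sign = (−1)^{35−8} = -1.
The Jacobi symbol (19|35) = -1 (Zolotarev) agrees.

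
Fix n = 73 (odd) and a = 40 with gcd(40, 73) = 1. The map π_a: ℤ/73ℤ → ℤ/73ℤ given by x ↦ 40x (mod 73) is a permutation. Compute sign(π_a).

Start at x=44: 44 → 8 → 28 → 25 → 51 → 69 → 59 → … (one orbit).
Decompose π into cycles: lengths [72, 1] (2 cycles, including the fixed point 0).
With 2 cycles on 73 points, sign = (−1)^{73−2} = -1.

-1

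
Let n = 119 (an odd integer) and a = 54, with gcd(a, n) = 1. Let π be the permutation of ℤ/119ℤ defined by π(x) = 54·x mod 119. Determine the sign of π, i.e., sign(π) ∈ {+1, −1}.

+1

Start at x=15: 15 → 96 → 67 → 48 → 93 → 24 → 106 → … (one orbit).
Decompose π into cycles: lengths [48, 48, 16, 6, 1] (5 cycles, including the fixed point 0).
Σ(ℓ_i−1) = 119−5 = 114; sign = (−1)^114 = +1.
Check: (54/119) = +1 by Zolotarev.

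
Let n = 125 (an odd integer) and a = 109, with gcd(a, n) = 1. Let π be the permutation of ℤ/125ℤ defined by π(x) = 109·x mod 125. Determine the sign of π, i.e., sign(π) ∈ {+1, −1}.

Orbit of 9 under x↦109x: [9, 106, 54, 11, 74, 66, 69]… (length divides ord_125(109)).
Cycle lengths of π_109 on ℤ/125ℤ: [50, 50, 10, 10, 2, 2, 1]; 7 cycles in total.
Σ(ℓ_i−1) = 125−7 = 118; sign = (−1)^118 = +1.

+1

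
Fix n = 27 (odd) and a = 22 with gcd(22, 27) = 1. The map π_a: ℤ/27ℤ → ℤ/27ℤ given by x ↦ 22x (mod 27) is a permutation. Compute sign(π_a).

+1

Start at x=19: 19 → 13 → 16 → 1 → 22 → 25 → 10 → … (one orbit).
The orbit structure of x ↦ 22x mod 27: 7 orbits of sizes [9, 9, 3, 3, 1, 1, 1].
n − c = 27 − 7 = 20; sign = (−1)^20 = +1.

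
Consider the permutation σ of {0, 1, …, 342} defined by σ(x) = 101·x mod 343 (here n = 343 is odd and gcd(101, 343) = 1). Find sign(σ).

-1

Trace 276: π^k(276) = [276, 93, 132, 298, 257, 232, 108] for k=0..6.
π_101 has 4 disjoint cycles with lengths [294, 42, 6, 1] on {0,…,342}.
sign(π) = (−1)^{n − #cycles} = (−1)^{343−4} = (−1)^339 = -1.
(101|343)_J = -1 (Zolotarev's lemma cross-check).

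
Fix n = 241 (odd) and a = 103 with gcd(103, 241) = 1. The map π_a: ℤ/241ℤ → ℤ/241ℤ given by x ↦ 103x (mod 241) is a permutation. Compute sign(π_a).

Trace 111: π^k(111) = [111, 106, 73, 48, 124, 240, 138] for k=0..6.
Decompose π into cycles: lengths [80, 80, 80, 1] (4 cycles, including the fixed point 0).
n − c = 241 − 4 = 237; sign = (−1)^237 = -1.
Via Zolotarev, sign(π_{103}) = (103|241) = -1.

-1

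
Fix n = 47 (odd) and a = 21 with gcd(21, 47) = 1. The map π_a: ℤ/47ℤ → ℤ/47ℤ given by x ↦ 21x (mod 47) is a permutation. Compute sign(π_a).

Orbit of 3 under x↦21x: [3, 16, 7, 6, 32, 14, 12]… (length divides ord_47(21)).
The orbit structure of x ↦ 21x mod 47: 3 orbits of sizes [23, 23, 1].
Σ(ℓ_i−1) = 47−3 = 44; sign = (−1)^44 = +1.
(21|47)_J = +1 (Zolotarev's lemma cross-check).

+1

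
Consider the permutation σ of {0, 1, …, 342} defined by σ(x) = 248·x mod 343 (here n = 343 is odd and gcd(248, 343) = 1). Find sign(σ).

Orbit of 164 under x↦248x: [164, 198, 55, 263, 54, 15, 290]… (length divides ord_343(248)).
The orbit structure of x ↦ 248x mod 343: 4 orbits of sizes [294, 42, 6, 1].
With 4 cycles on 343 points, sign = (−1)^{343−4} = -1.
Check: (248/343) = -1 by Zolotarev.

-1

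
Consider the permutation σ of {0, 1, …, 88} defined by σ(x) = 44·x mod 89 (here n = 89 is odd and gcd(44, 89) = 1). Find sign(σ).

+1

Start at x=64: 64 → 57 → 16 → 81 → 4 → 87 → 1 → … (one orbit).
5 cycles of lengths [22, 22, 22, 22, 1].
Σ(ℓ_i−1) = 89−5 = 84; sign = (−1)^84 = +1.
Zolotarev: (44|89) = +1, matching the cycle-count sign.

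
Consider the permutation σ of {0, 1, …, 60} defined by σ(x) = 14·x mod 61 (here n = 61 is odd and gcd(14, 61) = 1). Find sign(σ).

Start at x=14: 14 → 13 → 60 → 47 → 48 → 1 → 14 (one orbit).
Cycle lengths of π_14 on ℤ/61ℤ: [6, 6, 6, 6, 6, 6, 6, 6, 6, 6, 1]; 11 cycles in total.
61 − 11 = 50 transpositions; sign(π) = (−1)^50 = +1.
Zolotarev: (14|61) = +1, matching the cycle-count sign.

+1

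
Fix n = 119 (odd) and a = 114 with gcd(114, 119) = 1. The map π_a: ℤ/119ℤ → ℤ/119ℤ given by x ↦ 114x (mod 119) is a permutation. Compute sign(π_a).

-1

Start at x=107: 107 → 60 → 57 → 72 → 116 → 15 → 44 → … (one orbit).
Cycle lengths of π_114 on ℤ/119ℤ: [48, 48, 16, 3, 3, 1]; 6 cycles in total.
6 cycles on 119: each ℓ→(−1)^(ℓ−1), product (−1)^113 = -1.
Check: (114/119) = -1 by Zolotarev.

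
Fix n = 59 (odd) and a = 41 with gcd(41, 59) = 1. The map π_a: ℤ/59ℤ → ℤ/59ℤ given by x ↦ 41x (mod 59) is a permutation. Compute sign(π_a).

Trace 7: π^k(7) = [7, 51, 26, 4, 46, 57, 36] for k=0..6.
Cycle type of π: 29×2 + 1; total 3 cycles.
Σ(ℓ_i−1) = 59−3 = 56; sign = (−1)^56 = +1.
Check: (41/59) = +1 by Zolotarev.

+1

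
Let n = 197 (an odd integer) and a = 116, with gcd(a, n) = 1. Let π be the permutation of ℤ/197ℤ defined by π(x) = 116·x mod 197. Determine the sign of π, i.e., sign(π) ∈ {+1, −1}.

+1

Start at x=37: 37 → 155 → 53 → 41 → 28 → 96 → 104 → … (one orbit).
π_116 has 3 disjoint cycles with lengths [98, 98, 1] on {0,…,196}.
197 − 3 = 194 transpositions; sign(π) = (−1)^194 = +1.
Check: (116/197) = +1 by Zolotarev.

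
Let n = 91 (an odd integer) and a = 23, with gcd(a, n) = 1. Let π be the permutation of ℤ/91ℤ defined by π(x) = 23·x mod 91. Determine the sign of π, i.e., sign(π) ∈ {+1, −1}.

Trace 23: π^k(23) = [23, 74, 64, 16, 4, 1] for k=0..5.
Cycle lengths of π_23 on ℤ/91ℤ: [6, 6, 6, 6, 6, 6, 6, 6, 6, 6, 6, 6, 6, 6, 3, 3, 1]; 17 cycles in total.
17 cycles on 91: each ℓ→(−1)^(ℓ−1), product (−1)^74 = +1.
The Jacobi symbol (23|91) = +1 (Zolotarev) agrees.

+1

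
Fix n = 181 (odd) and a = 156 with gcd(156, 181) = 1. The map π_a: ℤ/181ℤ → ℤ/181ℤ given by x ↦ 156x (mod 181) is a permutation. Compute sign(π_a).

Trace 56: π^k(56) = [56, 48, 67, 135, 64, 29, 180] for k=0..6.
The orbit structure of x ↦ 156x mod 181: 7 orbits of sizes [30, 30, 30, 30, 30, 30, 1].
Σ(ℓ_i−1) = 181−7 = 174; sign = (−1)^174 = +1.

+1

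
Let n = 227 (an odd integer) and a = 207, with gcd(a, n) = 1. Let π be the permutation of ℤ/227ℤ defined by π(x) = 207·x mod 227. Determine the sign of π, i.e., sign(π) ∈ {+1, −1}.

+1

Orbit of 225 under x↦207x: [225, 40, 108, 110, 70, 189, 79]… (length divides ord_227(207)).
Cycle lengths of π_207 on ℤ/227ℤ: [113, 113, 1]; 3 cycles in total.
Σ(ℓ_i−1) = 227−3 = 224; sign = (−1)^224 = +1.
(207|227)_J = +1 (Zolotarev's lemma cross-check).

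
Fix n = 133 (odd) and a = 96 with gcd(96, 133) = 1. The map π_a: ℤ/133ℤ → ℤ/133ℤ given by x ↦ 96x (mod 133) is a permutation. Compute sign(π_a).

-1

Start at x=1: 1 → 96 → 39 → 20 → 58 → 115 → 1 (one orbit).
Cycle type of π: 6×19 + 1×19; total 38 cycles.
n − c = 133 − 38 = 95; sign = (−1)^95 = -1.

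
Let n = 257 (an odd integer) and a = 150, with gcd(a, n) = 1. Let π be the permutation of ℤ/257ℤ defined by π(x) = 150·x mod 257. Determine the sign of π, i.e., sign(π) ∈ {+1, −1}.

-1

Orbit of 147 under x↦150x: [147, 205, 167, 121, 160, 99, 201]… (length divides ord_257(150)).
Cycle type of π: 256 + 1; total 2 cycles.
Σ(ℓ_i−1) = 257−2 = 255; sign = (−1)^255 = -1.
Via Zolotarev, sign(π_{150}) = (150|257) = -1.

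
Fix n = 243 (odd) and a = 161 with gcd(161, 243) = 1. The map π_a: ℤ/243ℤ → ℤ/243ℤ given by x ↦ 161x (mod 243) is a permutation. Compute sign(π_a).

Start at x=242: 242 → 82 → 80 → 1 → 161 → 163 → 242 (one orbit).
Cycle type of π: 6×27 + 2×40 + 1; total 68 cycles.
243 − 68 = 175 transpositions; sign(π) = (−1)^175 = -1.
(161|243)_J = -1 (Zolotarev's lemma cross-check).

-1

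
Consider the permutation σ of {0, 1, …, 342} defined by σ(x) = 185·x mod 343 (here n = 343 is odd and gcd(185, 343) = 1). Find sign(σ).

Trace 39: π^k(39) = [39, 12, 162, 129, 198, 272, 242] for k=0..6.
The orbit structure of x ↦ 185x mod 343: 4 orbits of sizes [294, 42, 6, 1].
n − c = 343 − 4 = 339; sign = (−1)^339 = -1.
Check: (185/343) = -1 by Zolotarev.

-1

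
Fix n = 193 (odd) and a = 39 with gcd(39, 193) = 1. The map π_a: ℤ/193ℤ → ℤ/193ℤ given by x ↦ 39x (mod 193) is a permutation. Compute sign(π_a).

Orbit of 119 under x↦39x: [119, 9, 158, 179, 33, 129, 13]… (length divides ord_193(39)).
Cycle type of π: 64×3 + 1; total 4 cycles.
n − c = 193 − 4 = 189; sign = (−1)^189 = -1.
Zolotarev: (39|193) = -1, matching the cycle-count sign.

-1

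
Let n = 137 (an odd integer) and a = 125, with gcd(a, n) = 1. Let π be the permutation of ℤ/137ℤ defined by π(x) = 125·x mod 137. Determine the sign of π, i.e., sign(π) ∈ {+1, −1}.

-1

Orbit of 109 under x↦125x: [109, 62, 78, 23, 135, 24, 123]… (length divides ord_137(125)).
Decompose π into cycles: lengths [136, 1] (2 cycles, including the fixed point 0).
n − c = 137 − 2 = 135; sign = (−1)^135 = -1.
Via Zolotarev, sign(π_{125}) = (125|137) = -1.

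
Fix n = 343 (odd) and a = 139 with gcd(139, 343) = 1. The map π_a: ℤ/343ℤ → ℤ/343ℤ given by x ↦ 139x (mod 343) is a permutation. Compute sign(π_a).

Orbit of 43 under x↦139x: [43, 146, 57, 34, 267, 69, 330]… (length divides ord_343(139)).
10 cycles of lengths [98, 98, 98, 14, 14, 14, 2, 2, 2, 1].
n − c = 343 − 10 = 333; sign = (−1)^333 = -1.
Zolotarev: (139|343) = -1, matching the cycle-count sign.

-1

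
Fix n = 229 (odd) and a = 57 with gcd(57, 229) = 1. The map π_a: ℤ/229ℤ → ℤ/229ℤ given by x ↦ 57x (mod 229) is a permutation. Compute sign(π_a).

Orbit of 42 under x↦57x: [42, 104, 203, 121, 27, 165, 16]… (length divides ord_229(57)).
The orbit structure of x ↦ 57x mod 229: 13 orbits of sizes [19, 19, 19, 19, 19, 19, 19, 19, 19, 19, 19, 19, 1].
n − c = 229 − 13 = 216; sign = (−1)^216 = +1.
(57|229)_J = +1 (Zolotarev's lemma cross-check).

+1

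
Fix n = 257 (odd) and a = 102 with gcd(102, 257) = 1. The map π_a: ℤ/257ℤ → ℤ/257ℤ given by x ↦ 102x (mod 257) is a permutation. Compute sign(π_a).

-1

Orbit of 24 under x↦102x: [24, 135, 149, 35, 229, 228, 126]… (length divides ord_257(102)).
π_102 has 2 disjoint cycles with lengths [256, 1] on {0,…,256}.
n − c = 257 − 2 = 255; sign = (−1)^255 = -1.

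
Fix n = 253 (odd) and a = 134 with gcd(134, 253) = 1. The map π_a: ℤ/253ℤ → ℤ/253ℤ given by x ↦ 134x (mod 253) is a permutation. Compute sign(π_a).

Orbit of 189 under x↦134x: [189, 26, 195, 71, 153, 9, 194]… (length divides ord_253(134)).
π_134 has 5 disjoint cycles with lengths [110, 110, 22, 10, 1] on {0,…,252}.
With 5 cycles on 253 points, sign = (−1)^{253−5} = +1.
(134|253)_J = +1 (Zolotarev's lemma cross-check).

+1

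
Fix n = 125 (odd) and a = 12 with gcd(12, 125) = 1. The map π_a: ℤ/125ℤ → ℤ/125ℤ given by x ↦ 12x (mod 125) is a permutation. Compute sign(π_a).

-1

Start at x=76: 76 → 37 → 69 → 78 → 61 → 107 → 34 → … (one orbit).
Cycle type of π: 100 + 20 + 4 + 1; total 4 cycles.
Σ(ℓ_i−1) = 125−4 = 121; sign = (−1)^121 = -1.
The Jacobi symbol (12|125) = -1 (Zolotarev) agrees.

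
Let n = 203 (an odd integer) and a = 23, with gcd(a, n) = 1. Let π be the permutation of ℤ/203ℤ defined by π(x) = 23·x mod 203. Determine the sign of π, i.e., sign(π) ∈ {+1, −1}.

Orbit of 88 under x↦23x: [88, 197, 65, 74, 78, 170, 53]… (length divides ord_203(23)).
The orbit structure of x ↦ 23x mod 203: 15 orbits of sizes [21, 21, 21, 21, 21, 21, 21, 21, 7, 7, 7, 7, 3, 3, 1].
With 15 cycles on 203 points, sign = (−1)^{203−15} = +1.

+1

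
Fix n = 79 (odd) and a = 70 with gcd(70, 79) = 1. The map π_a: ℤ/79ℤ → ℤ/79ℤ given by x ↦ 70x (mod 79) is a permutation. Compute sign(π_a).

-1

Start at x=28: 28 → 64 → 56 → 49 → 33 → 19 → 66 → … (one orbit).
2 cycles of lengths [78, 1].
79 − 2 = 77 transpositions; sign(π) = (−1)^77 = -1.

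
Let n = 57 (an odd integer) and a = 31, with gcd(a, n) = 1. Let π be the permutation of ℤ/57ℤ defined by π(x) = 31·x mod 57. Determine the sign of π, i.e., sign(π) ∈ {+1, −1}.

Trace 37: π^k(37) = [37, 7, 46, 1, 31, 49] for k=0..5.
Cycle lengths of π_31 on ℤ/57ℤ: [6, 6, 6, 6, 6, 6, 6, 6, 6, 1, 1, 1]; 12 cycles in total.
With 12 cycles on 57 points, sign = (−1)^{57−12} = -1.
(31|57)_J = -1 (Zolotarev's lemma cross-check).

-1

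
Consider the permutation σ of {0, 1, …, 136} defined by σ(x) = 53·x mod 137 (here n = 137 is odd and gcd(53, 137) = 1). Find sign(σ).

-1

Orbit of 13 under x↦53x: [13, 4, 75, 2, 106, 1, 53]… (length divides ord_137(53)).
Cycle type of π: 136 + 1; total 2 cycles.
2 cycles on 137: each ℓ→(−1)^(ℓ−1), product (−1)^135 = -1.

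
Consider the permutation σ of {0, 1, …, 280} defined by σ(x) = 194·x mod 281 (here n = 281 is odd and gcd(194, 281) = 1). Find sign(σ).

-1

Start at x=221: 221 → 162 → 237 → 175 → 230 → 222 → 75 → … (one orbit).
Decompose π into cycles: lengths [280, 1] (2 cycles, including the fixed point 0).
sign(π) = (−1)^{n − #cycles} = (−1)^{281−2} = (−1)^279 = -1.
The Jacobi symbol (194|281) = -1 (Zolotarev) agrees.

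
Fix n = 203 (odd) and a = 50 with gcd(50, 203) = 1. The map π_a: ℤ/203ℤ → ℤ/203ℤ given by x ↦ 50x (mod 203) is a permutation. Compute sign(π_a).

Orbit of 113 under x↦50x: [113, 169, 127, 57, 8, 197, 106]… (length divides ord_203(50)).
Decompose π into cycles: lengths [28, 28, 28, 28, 28, 28, 28, 1, 1, 1, 1, 1, 1, 1] (14 cycles, including the fixed point 0).
14 cycles on 203: each ℓ→(−1)^(ℓ−1), product (−1)^189 = -1.
Via Zolotarev, sign(π_{50}) = (50|203) = -1.

-1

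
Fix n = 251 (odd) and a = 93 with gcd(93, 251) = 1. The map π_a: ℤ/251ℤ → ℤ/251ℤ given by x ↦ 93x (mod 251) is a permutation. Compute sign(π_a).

+1

Orbit of 84 under x↦93x: [84, 31, 122, 51, 225, 92, 22]… (length divides ord_251(93)).
Cycle type of π: 125×2 + 1; total 3 cycles.
Σ(ℓ_i−1) = 251−3 = 248; sign = (−1)^248 = +1.
Zolotarev: (93|251) = +1, matching the cycle-count sign.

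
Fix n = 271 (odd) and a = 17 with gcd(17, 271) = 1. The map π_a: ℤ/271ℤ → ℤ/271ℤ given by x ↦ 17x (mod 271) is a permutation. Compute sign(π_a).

+1

Start at x=164: 164 → 78 → 242 → 49 → 20 → 69 → 89 → … (one orbit).
π_17 has 3 disjoint cycles with lengths [135, 135, 1] on {0,…,270}.
271 − 3 = 268 transpositions; sign(π) = (−1)^268 = +1.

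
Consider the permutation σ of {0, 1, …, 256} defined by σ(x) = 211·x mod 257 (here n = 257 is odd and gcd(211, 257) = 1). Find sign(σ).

Trace 32: π^k(32) = [32, 70, 121, 88, 64, 140, 242] for k=0..6.
The orbit structure of x ↦ 211x mod 257: 5 orbits of sizes [64, 64, 64, 64, 1].
sign(π) = (−1)^{n − #cycles} = (−1)^{257−5} = (−1)^252 = +1.

+1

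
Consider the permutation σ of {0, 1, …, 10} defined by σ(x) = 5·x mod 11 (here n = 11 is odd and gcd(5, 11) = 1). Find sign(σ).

+1

Start at x=4: 4 → 9 → 1 → 5 → 3 → 4 (one orbit).
Decompose π into cycles: lengths [5, 5, 1] (3 cycles, including the fixed point 0).
sign(π) = (−1)^{n − #cycles} = (−1)^{11−3} = (−1)^8 = +1.
(5|11)_J = +1 (Zolotarev's lemma cross-check).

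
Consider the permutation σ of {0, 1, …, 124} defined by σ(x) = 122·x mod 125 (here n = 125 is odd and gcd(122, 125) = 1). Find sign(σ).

Start at x=111: 111 → 42 → 124 → 3 → 116 → 27 → 44 → … (one orbit).
Decompose π into cycles: lengths [100, 20, 4, 1] (4 cycles, including the fixed point 0).
4 cycles on 125: each ℓ→(−1)^(ℓ−1), product (−1)^121 = -1.

-1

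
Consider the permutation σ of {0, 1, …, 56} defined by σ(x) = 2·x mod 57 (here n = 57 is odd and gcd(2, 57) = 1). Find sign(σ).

Start at x=32: 32 → 7 → 14 → 28 → 56 → 55 → 53 → … (one orbit).
Decompose π into cycles: lengths [18, 18, 18, 2, 1] (5 cycles, including the fixed point 0).
With 5 cycles on 57 points, sign = (−1)^{57−5} = +1.

+1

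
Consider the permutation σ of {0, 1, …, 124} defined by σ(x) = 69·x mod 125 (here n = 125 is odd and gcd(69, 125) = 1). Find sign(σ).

Trace 119: π^k(119) = [119, 86, 59, 71, 24, 31, 14] for k=0..6.
Cycle type of π: 50×2 + 10×2 + 2×2 + 1; total 7 cycles.
n − c = 125 − 7 = 118; sign = (−1)^118 = +1.

+1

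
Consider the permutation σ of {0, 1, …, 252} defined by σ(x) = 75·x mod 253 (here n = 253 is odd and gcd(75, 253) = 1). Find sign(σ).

Start at x=174: 174 → 147 → 146 → 71 → 12 → 141 → 202 → … (one orbit).
The orbit structure of x ↦ 75x mod 253: 9 orbits of sizes [55, 55, 55, 55, 11, 11, 5, 5, 1].
n − c = 253 − 9 = 244; sign = (−1)^244 = +1.

+1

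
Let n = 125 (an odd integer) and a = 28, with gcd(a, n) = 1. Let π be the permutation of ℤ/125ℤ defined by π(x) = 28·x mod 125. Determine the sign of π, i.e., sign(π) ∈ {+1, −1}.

Orbit of 37 under x↦28x: [37, 36, 8, 99, 22, 116, 123]… (length divides ord_125(28)).
The orbit structure of x ↦ 28x mod 125: 4 orbits of sizes [100, 20, 4, 1].
Σ(ℓ_i−1) = 125−4 = 121; sign = (−1)^121 = -1.

-1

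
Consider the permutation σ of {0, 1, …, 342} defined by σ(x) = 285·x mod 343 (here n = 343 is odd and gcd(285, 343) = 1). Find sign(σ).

-1

Start at x=96: 96 → 263 → 181 → 135 → 59 → 8 → 222 → … (one orbit).
Cycle lengths of π_285 on ℤ/343ℤ: [294, 42, 6, 1]; 4 cycles in total.
Σ(ℓ_i−1) = 343−4 = 339; sign = (−1)^339 = -1.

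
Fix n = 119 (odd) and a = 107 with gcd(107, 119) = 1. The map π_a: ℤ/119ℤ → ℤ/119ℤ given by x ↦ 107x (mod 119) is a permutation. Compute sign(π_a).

-1

Start at x=1: 1 → 107 → 25 → 57 → 30 → 116 → 36 → … (one orbit).
The orbit structure of x ↦ 107x mod 119: 6 orbits of sizes [48, 48, 16, 3, 3, 1].
119 − 6 = 113 transpositions; sign(π) = (−1)^113 = -1.
Check: (107/119) = -1 by Zolotarev.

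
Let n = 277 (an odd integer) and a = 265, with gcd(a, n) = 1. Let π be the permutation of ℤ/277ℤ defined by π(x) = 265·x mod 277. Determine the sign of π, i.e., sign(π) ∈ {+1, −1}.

Start at x=84: 84 → 100 → 185 → 273 → 48 → 255 → 264 → … (one orbit).
5 cycles of lengths [69, 69, 69, 69, 1].
5 cycles on 277: each ℓ→(−1)^(ℓ−1), product (−1)^272 = +1.
The Jacobi symbol (265|277) = +1 (Zolotarev) agrees.

+1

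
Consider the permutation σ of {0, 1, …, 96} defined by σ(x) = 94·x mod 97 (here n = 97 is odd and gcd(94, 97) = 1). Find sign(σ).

Start at x=62: 62 → 8 → 73 → 72 → 75 → 66 → 93 → … (one orbit).
3 cycles of lengths [48, 48, 1].
With 3 cycles on 97 points, sign = (−1)^{97−3} = +1.
The Jacobi symbol (94|97) = +1 (Zolotarev) agrees.

+1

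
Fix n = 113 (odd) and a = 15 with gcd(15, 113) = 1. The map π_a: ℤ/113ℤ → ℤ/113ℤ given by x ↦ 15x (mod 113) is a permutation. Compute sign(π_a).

+1

Orbit of 98 under x↦15x: [98, 1, 15, 112]… (length divides ord_113(15)).
π_15 has 29 disjoint cycles with lengths [4, 4, 4, 4, 4, 4, 4, 4, 4, 4, 4, 4, 4, 4, 4, 4, 4, 4, 4, 4, 4, 4, 4, 4, 4, 4, 4, 4, 1] on {0,…,112}.
With 29 cycles on 113 points, sign = (−1)^{113−29} = +1.
Zolotarev: (15|113) = +1, matching the cycle-count sign.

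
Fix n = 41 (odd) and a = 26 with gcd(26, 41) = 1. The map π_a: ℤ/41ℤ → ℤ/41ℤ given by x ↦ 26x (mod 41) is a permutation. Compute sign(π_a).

-1

Trace 15: π^k(15) = [15, 21, 13, 10, 14, 36, 34] for k=0..6.
π_26 has 2 disjoint cycles with lengths [40, 1] on {0,…,40}.
With 2 cycles on 41 points, sign = (−1)^{41−2} = -1.
The Jacobi symbol (26|41) = -1 (Zolotarev) agrees.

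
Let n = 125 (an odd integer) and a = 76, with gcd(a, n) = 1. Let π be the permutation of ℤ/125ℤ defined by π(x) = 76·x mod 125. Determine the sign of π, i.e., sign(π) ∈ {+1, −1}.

+1

Orbit of 51 under x↦76x: [51, 1, 76, 26, 101]… (length divides ord_125(76)).
Decompose π into cycles: lengths [5, 5, 5, 5, 5, 5, 5, 5, 5, 5, 5, 5, 5, 5, 5, 5, 5, 5, 5, 5, 1, 1, 1, 1, 1, 1, 1, 1, 1, 1, 1, 1, 1, 1, 1, 1, 1, 1, 1, 1, 1, 1, 1, 1, 1] (45 cycles, including the fixed point 0).
45 cycles on 125: each ℓ→(−1)^(ℓ−1), product (−1)^80 = +1.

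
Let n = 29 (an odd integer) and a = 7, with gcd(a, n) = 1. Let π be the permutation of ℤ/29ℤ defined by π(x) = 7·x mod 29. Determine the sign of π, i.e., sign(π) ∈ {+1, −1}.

+1

Start at x=7: 7 → 20 → 24 → 23 → 16 → 25 → 1 → 7 (one orbit).
5 cycles of lengths [7, 7, 7, 7, 1].
With 5 cycles on 29 points, sign = (−1)^{29−5} = +1.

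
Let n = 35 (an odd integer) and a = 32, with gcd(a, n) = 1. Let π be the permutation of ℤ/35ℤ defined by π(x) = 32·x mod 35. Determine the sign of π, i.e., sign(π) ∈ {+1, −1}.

Orbit of 23 under x↦32x: [23, 1, 32, 9, 8, 11, 2]… (length divides ord_35(32)).
Cycle type of π: 12×2 + 4 + 3×2 + 1; total 6 cycles.
Σ(ℓ_i−1) = 35−6 = 29; sign = (−1)^29 = -1.
Via Zolotarev, sign(π_{32}) = (32|35) = -1.

-1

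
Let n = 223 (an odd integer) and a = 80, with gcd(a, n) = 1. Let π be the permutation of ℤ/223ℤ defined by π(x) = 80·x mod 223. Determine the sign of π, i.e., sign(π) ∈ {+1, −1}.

-1

Start at x=136: 136 → 176 → 31 → 27 → 153 → 198 → 7 → … (one orbit).
π_80 has 2 disjoint cycles with lengths [222, 1] on {0,…,222}.
sign(π) = (−1)^{n − #cycles} = (−1)^{223−2} = (−1)^221 = -1.
Check: (80/223) = -1 by Zolotarev.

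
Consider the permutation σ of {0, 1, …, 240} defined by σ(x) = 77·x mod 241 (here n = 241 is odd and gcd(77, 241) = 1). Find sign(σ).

+1

Trace 59: π^k(59) = [59, 205, 120, 82, 48, 81, 212] for k=0..6.
The orbit structure of x ↦ 77x mod 241: 3 orbits of sizes [120, 120, 1].
n − c = 241 − 3 = 238; sign = (−1)^238 = +1.
Via Zolotarev, sign(π_{77}) = (77|241) = +1.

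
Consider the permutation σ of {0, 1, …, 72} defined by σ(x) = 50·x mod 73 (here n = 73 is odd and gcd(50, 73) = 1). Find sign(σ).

+1

Orbit of 67 under x↦50x: [67, 65, 38, 2, 27, 36, 48]… (length divides ord_73(50)).
Cycle lengths of π_50 on ℤ/73ℤ: [36, 36, 1]; 3 cycles in total.
sign(π) = (−1)^{n − #cycles} = (−1)^{73−3} = (−1)^70 = +1.
Check: (50/73) = +1 by Zolotarev.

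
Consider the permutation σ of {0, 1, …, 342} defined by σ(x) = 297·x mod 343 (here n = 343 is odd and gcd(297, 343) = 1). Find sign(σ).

Orbit of 23 under x↦297x: [23, 314, 305, 33, 197, 199, 107]… (length divides ord_343(297)).
Cycle type of π: 294 + 42 + 6 + 1; total 4 cycles.
Σ(ℓ_i−1) = 343−4 = 339; sign = (−1)^339 = -1.
Zolotarev: (297|343) = -1, matching the cycle-count sign.

-1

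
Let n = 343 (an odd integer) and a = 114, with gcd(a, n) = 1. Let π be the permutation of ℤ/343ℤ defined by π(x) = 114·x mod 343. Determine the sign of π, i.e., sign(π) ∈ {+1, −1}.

Trace 93: π^k(93) = [93, 312, 239, 149, 179, 169, 58] for k=0..6.
Decompose π into cycles: lengths [147, 147, 21, 21, 3, 3, 1] (7 cycles, including the fixed point 0).
sign(π) = (−1)^{n − #cycles} = (−1)^{343−7} = (−1)^336 = +1.
Check: (114/343) = +1 by Zolotarev.

+1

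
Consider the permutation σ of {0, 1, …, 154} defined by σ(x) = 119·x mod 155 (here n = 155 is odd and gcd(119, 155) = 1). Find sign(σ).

Start at x=154: 154 → 36 → 99 → 1 → 119 → 56 → 154 (one orbit).
π_119 has 28 disjoint cycles with lengths [6, 6, 6, 6, 6, 6, 6, 6, 6, 6, 6, 6, 6, 6, 6, 6, 6, 6, 6, 6, 6, 6, 6, 6, 6, 2, 2, 1] on {0,…,154}.
sign(π) = (−1)^{n − #cycles} = (−1)^{155−28} = (−1)^127 = -1.
Zolotarev: (119|155) = -1, matching the cycle-count sign.

-1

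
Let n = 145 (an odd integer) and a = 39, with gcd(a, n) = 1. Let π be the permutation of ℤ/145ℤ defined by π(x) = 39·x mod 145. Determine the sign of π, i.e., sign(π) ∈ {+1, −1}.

-1

Start at x=1: 1 → 39 → 71 → 14 → 111 → 124 → 51 → … (one orbit).
π_39 has 8 disjoint cycles with lengths [28, 28, 28, 28, 28, 2, 2, 1] on {0,…,144}.
8 cycles on 145: each ℓ→(−1)^(ℓ−1), product (−1)^137 = -1.
Check: (39/145) = -1 by Zolotarev.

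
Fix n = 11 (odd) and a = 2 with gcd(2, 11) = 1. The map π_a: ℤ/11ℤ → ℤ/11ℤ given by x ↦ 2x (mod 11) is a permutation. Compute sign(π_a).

Trace 5: π^k(5) = [5, 10, 9, 7, 3, 6, 1] for k=0..6.
Cycle type of π: 10 + 1; total 2 cycles.
With 2 cycles on 11 points, sign = (−1)^{11−2} = -1.

-1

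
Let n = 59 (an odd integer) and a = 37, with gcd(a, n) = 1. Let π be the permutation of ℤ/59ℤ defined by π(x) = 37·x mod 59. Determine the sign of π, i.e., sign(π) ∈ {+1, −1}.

Orbit of 40 under x↦37x: [40, 5, 8, 1, 37, 12, 31]… (length divides ord_59(37)).
Decompose π into cycles: lengths [58, 1] (2 cycles, including the fixed point 0).
sign(π) = (−1)^{n − #cycles} = (−1)^{59−2} = (−1)^57 = -1.
Zolotarev: (37|59) = -1, matching the cycle-count sign.

-1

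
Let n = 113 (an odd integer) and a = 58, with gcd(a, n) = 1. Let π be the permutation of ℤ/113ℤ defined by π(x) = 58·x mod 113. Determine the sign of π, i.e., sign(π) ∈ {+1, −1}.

-1

Start at x=36: 36 → 54 → 81 → 65 → 41 → 5 → 64 → … (one orbit).
2 cycles of lengths [112, 1].
sign(π) = (−1)^{n − #cycles} = (−1)^{113−2} = (−1)^111 = -1.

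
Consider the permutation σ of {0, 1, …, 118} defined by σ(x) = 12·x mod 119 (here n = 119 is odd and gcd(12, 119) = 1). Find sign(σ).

+1

Orbit of 45 under x↦12x: [45, 64, 54, 53, 41, 16, 73]… (length divides ord_119(12)).
5 cycles of lengths [48, 48, 16, 6, 1].
Σ(ℓ_i−1) = 119−5 = 114; sign = (−1)^114 = +1.
(12|119)_J = +1 (Zolotarev's lemma cross-check).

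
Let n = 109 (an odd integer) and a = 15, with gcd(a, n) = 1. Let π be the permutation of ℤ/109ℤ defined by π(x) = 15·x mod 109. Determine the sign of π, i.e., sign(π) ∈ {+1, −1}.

Orbit of 66 under x↦15x: [66, 9, 26, 63, 73, 5, 75]… (length divides ord_109(15)).
Cycle type of π: 27×4 + 1; total 5 cycles.
5 cycles on 109: each ℓ→(−1)^(ℓ−1), product (−1)^104 = +1.

+1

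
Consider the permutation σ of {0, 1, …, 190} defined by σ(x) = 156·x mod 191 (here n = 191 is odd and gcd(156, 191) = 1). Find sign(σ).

+1

Start at x=50: 50 → 160 → 130 → 34 → 147 → 12 → 153 → … (one orbit).
The orbit structure of x ↦ 156x mod 191: 3 orbits of sizes [95, 95, 1].
191 − 3 = 188 transpositions; sign(π) = (−1)^188 = +1.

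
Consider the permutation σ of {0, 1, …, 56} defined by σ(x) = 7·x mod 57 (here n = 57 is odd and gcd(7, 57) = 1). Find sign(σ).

+1

Trace 1: π^k(1) = [1, 7, 49] for k=0..2.
Cycle type of π: 3×18 + 1×3; total 21 cycles.
57 − 21 = 36 transpositions; sign(π) = (−1)^36 = +1.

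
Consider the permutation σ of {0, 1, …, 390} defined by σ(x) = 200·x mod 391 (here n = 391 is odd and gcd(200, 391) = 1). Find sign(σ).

Orbit of 234 under x↦200x: [234, 271, 242, 307, 13, 254, 361]… (length divides ord_391(200)).
π_200 has 15 disjoint cycles with lengths [44, 44, 44, 44, 44, 44, 44, 44, 11, 11, 4, 4, 4, 4, 1] on {0,…,390}.
15 cycles on 391: each ℓ→(−1)^(ℓ−1), product (−1)^376 = +1.

+1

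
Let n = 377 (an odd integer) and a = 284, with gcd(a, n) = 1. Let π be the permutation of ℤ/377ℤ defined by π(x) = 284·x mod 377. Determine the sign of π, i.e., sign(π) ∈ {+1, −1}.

Orbit of 198 under x↦284x: [198, 59, 168, 210, 74, 281, 257]… (length divides ord_377(284)).
10 cycles of lengths [84, 84, 84, 84, 12, 7, 7, 7, 7, 1].
10 cycles on 377: each ℓ→(−1)^(ℓ−1), product (−1)^367 = -1.

-1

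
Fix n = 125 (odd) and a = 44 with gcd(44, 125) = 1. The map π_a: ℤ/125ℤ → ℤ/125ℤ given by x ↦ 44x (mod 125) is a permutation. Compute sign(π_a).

+1

Orbit of 106 under x↦44x: [106, 39, 91, 4, 51, 119, 111]… (length divides ord_125(44)).
Cycle lengths of π_44 on ℤ/125ℤ: [50, 50, 10, 10, 2, 2, 1]; 7 cycles in total.
With 7 cycles on 125 points, sign = (−1)^{125−7} = +1.
Zolotarev: (44|125) = +1, matching the cycle-count sign.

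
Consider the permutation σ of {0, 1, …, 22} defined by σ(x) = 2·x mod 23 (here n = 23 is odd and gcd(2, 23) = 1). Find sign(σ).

Start at x=4: 4 → 8 → 16 → 9 → 18 → 13 → 3 → … (one orbit).
π_2 has 3 disjoint cycles with lengths [11, 11, 1] on {0,…,22}.
n − c = 23 − 3 = 20; sign = (−1)^20 = +1.

+1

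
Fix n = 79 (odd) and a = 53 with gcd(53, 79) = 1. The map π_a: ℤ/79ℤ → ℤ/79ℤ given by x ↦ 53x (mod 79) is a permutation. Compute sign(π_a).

-1

Orbit of 71 under x↦53x: [71, 50, 43, 67, 75, 25, 61]… (length divides ord_79(53)).
Cycle lengths of π_53 on ℤ/79ℤ: [78, 1]; 2 cycles in total.
79 − 2 = 77 transpositions; sign(π) = (−1)^77 = -1.
(53|79)_J = -1 (Zolotarev's lemma cross-check).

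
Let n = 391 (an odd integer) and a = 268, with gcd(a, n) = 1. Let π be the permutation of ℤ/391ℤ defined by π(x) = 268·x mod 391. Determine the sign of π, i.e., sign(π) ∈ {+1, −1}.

-1

Start at x=256: 256 → 183 → 169 → 327 → 52 → 251 → 16 → … (one orbit).
π_268 has 14 disjoint cycles with lengths [44, 44, 44, 44, 44, 44, 44, 44, 22, 4, 4, 4, 4, 1] on {0,…,390}.
n − c = 391 − 14 = 377; sign = (−1)^377 = -1.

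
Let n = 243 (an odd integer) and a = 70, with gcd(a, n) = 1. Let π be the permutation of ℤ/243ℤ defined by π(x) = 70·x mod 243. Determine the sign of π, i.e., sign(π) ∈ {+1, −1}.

+1

Trace 196: π^k(196) = [196, 112, 64, 106, 130, 109, 97] for k=0..6.
Decompose π into cycles: lengths [81, 81, 27, 27, 9, 9, 3, 3, 1, 1, 1] (11 cycles, including the fixed point 0).
With 11 cycles on 243 points, sign = (−1)^{243−11} = +1.
(70|243)_J = +1 (Zolotarev's lemma cross-check).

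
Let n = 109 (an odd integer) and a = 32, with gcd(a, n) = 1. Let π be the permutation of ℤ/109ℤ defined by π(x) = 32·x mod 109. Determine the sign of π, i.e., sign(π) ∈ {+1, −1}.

-1

Start at x=108: 108 → 77 → 66 → 41 → 4 → 19 → 63 → … (one orbit).
π_32 has 4 disjoint cycles with lengths [36, 36, 36, 1] on {0,…,108}.
sign(π) = (−1)^{n − #cycles} = (−1)^{109−4} = (−1)^105 = -1.
(32|109)_J = -1 (Zolotarev's lemma cross-check).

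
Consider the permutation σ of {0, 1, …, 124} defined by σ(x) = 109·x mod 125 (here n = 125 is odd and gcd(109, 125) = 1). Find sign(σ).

Orbit of 39 under x↦109x: [39, 1, 109, 6, 29, 36, 49]… (length divides ord_125(109)).
The orbit structure of x ↦ 109x mod 125: 7 orbits of sizes [50, 50, 10, 10, 2, 2, 1].
7 cycles on 125: each ℓ→(−1)^(ℓ−1), product (−1)^118 = +1.

+1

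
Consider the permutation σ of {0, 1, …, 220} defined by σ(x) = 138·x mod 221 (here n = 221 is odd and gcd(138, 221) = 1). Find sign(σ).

Trace 1: π^k(1) = [1, 138, 38, 161, 118, 151, 64] for k=0..6.
Cycle lengths of π_138 on ℤ/221ℤ: [8, 8, 8, 8, 8, 8, 8, 8, 8, 8, 8, 8, 8, 8, 8, 8, 8, 8, 8, 8, 8, 8, 8, 8, 8, 8, 4, 4, 4, 1]; 30 cycles in total.
30 cycles on 221: each ℓ→(−1)^(ℓ−1), product (−1)^191 = -1.

-1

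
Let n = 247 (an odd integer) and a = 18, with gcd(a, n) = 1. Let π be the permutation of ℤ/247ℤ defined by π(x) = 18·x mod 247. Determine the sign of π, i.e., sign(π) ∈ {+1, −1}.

+1

Start at x=151: 151 → 1 → 18 → 77 → 151 (one orbit).
Cycle lengths of π_18 on ℤ/247ℤ: [4, 4, 4, 4, 4, 4, 4, 4, 4, 4, 4, 4, 4, 4, 4, 4, 4, 4, 4, 4, 4, 4, 4, 4, 4, 4, 4, 4, 4, 4, 4, 4, 4, 4, 4, 4, 4, 4, 4, 4, 4, 4, 4, 4, 4, 4, 4, 4, 4, 4, 4, 4, 4, 4, 4, 4, 4, 2, 2, 2, 2, 2, 2, 2, 2, 2, 1]; 67 cycles in total.
n − c = 247 − 67 = 180; sign = (−1)^180 = +1.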